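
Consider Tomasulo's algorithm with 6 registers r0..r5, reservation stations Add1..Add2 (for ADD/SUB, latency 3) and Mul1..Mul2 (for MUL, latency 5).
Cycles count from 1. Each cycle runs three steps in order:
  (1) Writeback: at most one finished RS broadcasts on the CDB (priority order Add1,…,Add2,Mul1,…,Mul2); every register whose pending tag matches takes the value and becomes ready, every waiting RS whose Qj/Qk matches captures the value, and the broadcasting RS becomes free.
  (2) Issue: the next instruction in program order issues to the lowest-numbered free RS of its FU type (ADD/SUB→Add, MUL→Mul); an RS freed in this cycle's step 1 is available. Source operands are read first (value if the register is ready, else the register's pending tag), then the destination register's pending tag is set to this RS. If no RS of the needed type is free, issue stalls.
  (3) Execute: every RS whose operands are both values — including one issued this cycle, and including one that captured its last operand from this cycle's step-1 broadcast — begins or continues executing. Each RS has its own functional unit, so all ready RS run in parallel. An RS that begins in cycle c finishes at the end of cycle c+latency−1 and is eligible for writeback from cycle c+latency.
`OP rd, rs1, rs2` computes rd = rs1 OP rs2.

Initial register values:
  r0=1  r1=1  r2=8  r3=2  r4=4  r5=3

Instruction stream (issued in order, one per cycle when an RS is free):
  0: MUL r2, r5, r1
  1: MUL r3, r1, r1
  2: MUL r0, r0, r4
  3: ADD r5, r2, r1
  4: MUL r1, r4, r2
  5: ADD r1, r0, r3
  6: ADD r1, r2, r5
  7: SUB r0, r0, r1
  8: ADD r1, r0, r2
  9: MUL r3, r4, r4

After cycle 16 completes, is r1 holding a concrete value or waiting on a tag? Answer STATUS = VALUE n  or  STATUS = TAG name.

  c1: issue MUL r2<-Mul1  regs: r0:1,r1:1,r2:Mul1,r3:2,r4:4,r5:3
  c2: issue MUL r3<-Mul2  regs: r0:1,r1:1,r2:Mul1,r3:Mul2,r4:4,r5:3
  c3: stall  regs: r0:1,r1:1,r2:Mul1,r3:Mul2,r4:4,r5:3
  c4: stall  regs: r0:1,r1:1,r2:Mul1,r3:Mul2,r4:4,r5:3
  c5: stall  regs: r0:1,r1:1,r2:Mul1,r3:Mul2,r4:4,r5:3
  c6: CDB Mul1=3; issue MUL r0<-Mul1  regs: r0:Mul1,r1:1,r2:3,r3:Mul2,r4:4,r5:3
  c7: CDB Mul2=1; issue ADD r5<-Add1  regs: r0:Mul1,r1:1,r2:3,r3:1,r4:4,r5:Add1
  c8: issue MUL r1<-Mul2  regs: r0:Mul1,r1:Mul2,r2:3,r3:1,r4:4,r5:Add1
  c9: issue ADD r1<-Add2  regs: r0:Mul1,r1:Add2,r2:3,r3:1,r4:4,r5:Add1
  c10: CDB Add1=4; issue ADD r1<-Add1  regs: r0:Mul1,r1:Add1,r2:3,r3:1,r4:4,r5:4
  c11: CDB Mul1=4; stall  regs: r0:4,r1:Add1,r2:3,r3:1,r4:4,r5:4
  c12: stall  regs: r0:4,r1:Add1,r2:3,r3:1,r4:4,r5:4
  c13: CDB Add1=7; issue SUB r0<-Add1  regs: r0:Add1,r1:7,r2:3,r3:1,r4:4,r5:4
  c14: CDB Add2=5; issue ADD r1<-Add2  regs: r0:Add1,r1:Add2,r2:3,r3:1,r4:4,r5:4
  c15: CDB Mul2=12; issue MUL r3<-Mul1  regs: r0:Add1,r1:Add2,r2:3,r3:Mul1,r4:4,r5:4
  c16: CDB Add1=-3  regs: r0:-3,r1:Add2,r2:3,r3:Mul1,r4:4,r5:4

STATUS = TAG Add2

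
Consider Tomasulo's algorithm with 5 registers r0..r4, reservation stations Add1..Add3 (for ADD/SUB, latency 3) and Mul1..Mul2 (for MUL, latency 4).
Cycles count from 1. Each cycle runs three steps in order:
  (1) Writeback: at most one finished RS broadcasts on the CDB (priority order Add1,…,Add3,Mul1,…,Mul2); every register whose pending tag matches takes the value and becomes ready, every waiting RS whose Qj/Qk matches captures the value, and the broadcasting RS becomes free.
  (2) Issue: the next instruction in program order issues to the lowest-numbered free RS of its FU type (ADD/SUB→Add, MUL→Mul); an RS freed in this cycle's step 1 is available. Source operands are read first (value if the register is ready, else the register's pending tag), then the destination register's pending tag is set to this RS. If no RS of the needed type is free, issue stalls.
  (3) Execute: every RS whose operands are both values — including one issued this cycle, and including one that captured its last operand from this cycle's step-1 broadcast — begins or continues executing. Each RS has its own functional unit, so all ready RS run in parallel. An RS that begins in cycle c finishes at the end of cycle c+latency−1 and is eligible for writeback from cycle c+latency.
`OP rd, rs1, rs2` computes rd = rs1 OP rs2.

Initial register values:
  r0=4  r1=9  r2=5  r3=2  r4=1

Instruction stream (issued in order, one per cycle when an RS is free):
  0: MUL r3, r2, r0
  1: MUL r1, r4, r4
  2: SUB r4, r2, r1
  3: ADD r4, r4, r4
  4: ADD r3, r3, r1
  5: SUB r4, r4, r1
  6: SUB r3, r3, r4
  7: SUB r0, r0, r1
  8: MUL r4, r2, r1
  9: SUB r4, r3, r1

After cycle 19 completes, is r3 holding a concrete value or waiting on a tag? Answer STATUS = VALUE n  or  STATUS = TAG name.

  c1: issue MUL r3<-Mul1  regs: r0:4,r1:9,r2:5,r3:Mul1,r4:1
  c2: issue MUL r1<-Mul2  regs: r0:4,r1:Mul2,r2:5,r3:Mul1,r4:1
  c3: issue SUB r4<-Add1  regs: r0:4,r1:Mul2,r2:5,r3:Mul1,r4:Add1
  c4: issue ADD r4<-Add2  regs: r0:4,r1:Mul2,r2:5,r3:Mul1,r4:Add2
  c5: CDB Mul1=20; issue ADD r3<-Add3  regs: r0:4,r1:Mul2,r2:5,r3:Add3,r4:Add2
  c6: CDB Mul2=1; stall  regs: r0:4,r1:1,r2:5,r3:Add3,r4:Add2
  c7: stall  regs: r0:4,r1:1,r2:5,r3:Add3,r4:Add2
  c8: stall  regs: r0:4,r1:1,r2:5,r3:Add3,r4:Add2
  c9: CDB Add1=4; issue SUB r4<-Add1  regs: r0:4,r1:1,r2:5,r3:Add3,r4:Add1
  c10: CDB Add3=21; issue SUB r3<-Add3  regs: r0:4,r1:1,r2:5,r3:Add3,r4:Add1
  c11: stall  regs: r0:4,r1:1,r2:5,r3:Add3,r4:Add1
  c12: CDB Add2=8; issue SUB r0<-Add2  regs: r0:Add2,r1:1,r2:5,r3:Add3,r4:Add1
  c13: issue MUL r4<-Mul1  regs: r0:Add2,r1:1,r2:5,r3:Add3,r4:Mul1
  c14: stall  regs: r0:Add2,r1:1,r2:5,r3:Add3,r4:Mul1
  c15: CDB Add1=7; issue SUB r4<-Add1  regs: r0:Add2,r1:1,r2:5,r3:Add3,r4:Add1
  c16: CDB Add2=3  regs: r0:3,r1:1,r2:5,r3:Add3,r4:Add1
  c17: CDB Mul1=5  regs: r0:3,r1:1,r2:5,r3:Add3,r4:Add1
  c18: CDB Add3=14  regs: r0:3,r1:1,r2:5,r3:14,r4:Add1
  c19: -  regs: r0:3,r1:1,r2:5,r3:14,r4:Add1

STATUS = VALUE 14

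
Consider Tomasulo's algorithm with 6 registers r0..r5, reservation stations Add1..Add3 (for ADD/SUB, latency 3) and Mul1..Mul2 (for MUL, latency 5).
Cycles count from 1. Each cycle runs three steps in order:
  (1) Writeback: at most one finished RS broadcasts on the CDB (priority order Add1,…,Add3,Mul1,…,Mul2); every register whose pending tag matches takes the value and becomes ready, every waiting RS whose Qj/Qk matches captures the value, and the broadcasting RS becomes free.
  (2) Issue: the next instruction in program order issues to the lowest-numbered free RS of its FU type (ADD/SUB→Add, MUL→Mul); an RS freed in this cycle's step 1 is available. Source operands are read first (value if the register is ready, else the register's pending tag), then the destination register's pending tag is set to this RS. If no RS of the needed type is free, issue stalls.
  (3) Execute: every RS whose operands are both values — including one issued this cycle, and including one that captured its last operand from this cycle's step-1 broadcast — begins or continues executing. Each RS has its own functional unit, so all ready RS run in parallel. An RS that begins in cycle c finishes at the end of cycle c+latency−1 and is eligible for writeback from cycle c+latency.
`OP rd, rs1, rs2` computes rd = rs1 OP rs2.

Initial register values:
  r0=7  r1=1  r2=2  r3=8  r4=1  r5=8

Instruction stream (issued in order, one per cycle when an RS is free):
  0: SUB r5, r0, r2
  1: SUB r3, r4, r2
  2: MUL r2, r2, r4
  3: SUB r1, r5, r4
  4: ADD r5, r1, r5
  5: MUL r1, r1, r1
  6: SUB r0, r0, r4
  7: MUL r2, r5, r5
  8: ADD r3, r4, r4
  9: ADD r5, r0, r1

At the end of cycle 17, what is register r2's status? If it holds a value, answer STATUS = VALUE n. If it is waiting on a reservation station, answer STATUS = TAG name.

STATUS = VALUE 81

c1: issue SUB r5<-Add1 | r0:7,r1:1,r2:2,r3:8,r4:1,r5:Add1
c2: issue SUB r3<-Add2 | r0:7,r1:1,r2:2,r3:Add2,r4:1,r5:Add1
c3: issue MUL r2<-Mul1 | r0:7,r1:1,r2:Mul1,r3:Add2,r4:1,r5:Add1
c4: CDB Add1=5; issue SUB r1<-Add1 | r0:7,r1:Add1,r2:Mul1,r3:Add2,r4:1,r5:5
c5: CDB Add2=-1; issue ADD r5<-Add2 | r0:7,r1:Add1,r2:Mul1,r3:-1,r4:1,r5:Add2
c6: issue MUL r1<-Mul2 | r0:7,r1:Mul2,r2:Mul1,r3:-1,r4:1,r5:Add2
c7: CDB Add1=4; issue SUB r0<-Add1 | r0:Add1,r1:Mul2,r2:Mul1,r3:-1,r4:1,r5:Add2
c8: CDB Mul1=2; issue MUL r2<-Mul1 | r0:Add1,r1:Mul2,r2:Mul1,r3:-1,r4:1,r5:Add2
c9: issue ADD r3<-Add3 | r0:Add1,r1:Mul2,r2:Mul1,r3:Add3,r4:1,r5:Add2
c10: CDB Add1=6; issue ADD r5<-Add1 | r0:6,r1:Mul2,r2:Mul1,r3:Add3,r4:1,r5:Add1
c11: CDB Add2=9 | r0:6,r1:Mul2,r2:Mul1,r3:Add3,r4:1,r5:Add1
c12: CDB Add3=2 | r0:6,r1:Mul2,r2:Mul1,r3:2,r4:1,r5:Add1
c13: CDB Mul2=16 | r0:6,r1:16,r2:Mul1,r3:2,r4:1,r5:Add1
c14: - | r0:6,r1:16,r2:Mul1,r3:2,r4:1,r5:Add1
c15: - | r0:6,r1:16,r2:Mul1,r3:2,r4:1,r5:Add1
c16: CDB Add1=22 | r0:6,r1:16,r2:Mul1,r3:2,r4:1,r5:22
c17: CDB Mul1=81 | r0:6,r1:16,r2:81,r3:2,r4:1,r5:22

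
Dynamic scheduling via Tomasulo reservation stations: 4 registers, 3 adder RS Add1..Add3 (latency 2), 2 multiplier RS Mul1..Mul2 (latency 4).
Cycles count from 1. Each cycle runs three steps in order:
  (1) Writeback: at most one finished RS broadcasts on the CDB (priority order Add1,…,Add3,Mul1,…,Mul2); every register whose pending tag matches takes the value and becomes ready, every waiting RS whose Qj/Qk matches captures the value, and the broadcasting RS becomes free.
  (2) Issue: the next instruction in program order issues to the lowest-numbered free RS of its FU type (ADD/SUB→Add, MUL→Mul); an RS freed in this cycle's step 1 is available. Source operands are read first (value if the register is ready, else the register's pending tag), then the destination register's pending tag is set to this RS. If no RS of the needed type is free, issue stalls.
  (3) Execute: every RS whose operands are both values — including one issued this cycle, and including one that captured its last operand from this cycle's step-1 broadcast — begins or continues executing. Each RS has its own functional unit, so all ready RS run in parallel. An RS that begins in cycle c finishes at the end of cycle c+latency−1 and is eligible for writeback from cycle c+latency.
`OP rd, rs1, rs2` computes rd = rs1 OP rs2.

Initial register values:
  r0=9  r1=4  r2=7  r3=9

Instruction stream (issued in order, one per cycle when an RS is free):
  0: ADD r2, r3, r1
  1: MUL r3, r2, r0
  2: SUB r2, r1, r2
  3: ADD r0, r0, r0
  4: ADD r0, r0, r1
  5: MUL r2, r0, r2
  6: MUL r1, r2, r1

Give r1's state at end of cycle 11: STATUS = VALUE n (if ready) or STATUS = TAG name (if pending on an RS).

c1: issue ADD r2<-Add1 | r0:9,r1:4,r2:Add1,r3:9
c2: issue MUL r3<-Mul1 | r0:9,r1:4,r2:Add1,r3:Mul1
c3: CDB Add1=13; issue SUB r2<-Add1 | r0:9,r1:4,r2:Add1,r3:Mul1
c4: issue ADD r0<-Add2 | r0:Add2,r1:4,r2:Add1,r3:Mul1
c5: CDB Add1=-9; issue ADD r0<-Add1 | r0:Add1,r1:4,r2:-9,r3:Mul1
c6: CDB Add2=18; issue MUL r2<-Mul2 | r0:Add1,r1:4,r2:Mul2,r3:Mul1
c7: CDB Mul1=117; issue MUL r1<-Mul1 | r0:Add1,r1:Mul1,r2:Mul2,r3:117
c8: CDB Add1=22 | r0:22,r1:Mul1,r2:Mul2,r3:117
c9: - | r0:22,r1:Mul1,r2:Mul2,r3:117
c10: - | r0:22,r1:Mul1,r2:Mul2,r3:117
c11: - | r0:22,r1:Mul1,r2:Mul2,r3:117

STATUS = TAG Mul1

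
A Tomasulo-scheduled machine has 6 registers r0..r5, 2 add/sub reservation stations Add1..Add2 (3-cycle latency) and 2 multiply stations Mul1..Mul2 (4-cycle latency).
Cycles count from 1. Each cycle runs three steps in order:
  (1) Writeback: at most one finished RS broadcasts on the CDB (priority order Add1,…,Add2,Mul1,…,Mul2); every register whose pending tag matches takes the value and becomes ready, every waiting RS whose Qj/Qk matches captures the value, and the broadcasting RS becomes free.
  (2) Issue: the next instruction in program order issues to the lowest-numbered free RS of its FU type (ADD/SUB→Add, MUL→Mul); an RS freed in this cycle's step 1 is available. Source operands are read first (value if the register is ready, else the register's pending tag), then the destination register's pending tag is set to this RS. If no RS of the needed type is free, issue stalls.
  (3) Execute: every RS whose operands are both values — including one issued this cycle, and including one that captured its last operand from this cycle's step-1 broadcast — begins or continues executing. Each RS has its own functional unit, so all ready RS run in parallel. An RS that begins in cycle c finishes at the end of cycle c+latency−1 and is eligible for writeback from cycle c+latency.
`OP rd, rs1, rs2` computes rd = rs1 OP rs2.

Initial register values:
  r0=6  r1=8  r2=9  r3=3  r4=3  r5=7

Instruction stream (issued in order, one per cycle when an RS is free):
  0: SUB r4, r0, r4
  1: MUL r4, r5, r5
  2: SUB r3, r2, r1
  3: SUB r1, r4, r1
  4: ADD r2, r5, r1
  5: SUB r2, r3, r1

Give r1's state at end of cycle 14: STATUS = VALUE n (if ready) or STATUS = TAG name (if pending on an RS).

STATUS = VALUE 41

  c1: issue SUB r4<-Add1  regs: r0:6,r1:8,r2:9,r3:3,r4:Add1,r5:7
  c2: issue MUL r4<-Mul1  regs: r0:6,r1:8,r2:9,r3:3,r4:Mul1,r5:7
  c3: issue SUB r3<-Add2  regs: r0:6,r1:8,r2:9,r3:Add2,r4:Mul1,r5:7
  c4: CDB Add1=3; issue SUB r1<-Add1  regs: r0:6,r1:Add1,r2:9,r3:Add2,r4:Mul1,r5:7
  c5: stall  regs: r0:6,r1:Add1,r2:9,r3:Add2,r4:Mul1,r5:7
  c6: CDB Add2=1; issue ADD r2<-Add2  regs: r0:6,r1:Add1,r2:Add2,r3:1,r4:Mul1,r5:7
  c7: CDB Mul1=49; stall  regs: r0:6,r1:Add1,r2:Add2,r3:1,r4:49,r5:7
  c8: stall  regs: r0:6,r1:Add1,r2:Add2,r3:1,r4:49,r5:7
  c9: stall  regs: r0:6,r1:Add1,r2:Add2,r3:1,r4:49,r5:7
  c10: CDB Add1=41; issue SUB r2<-Add1  regs: r0:6,r1:41,r2:Add1,r3:1,r4:49,r5:7
  c11: -  regs: r0:6,r1:41,r2:Add1,r3:1,r4:49,r5:7
  c12: -  regs: r0:6,r1:41,r2:Add1,r3:1,r4:49,r5:7
  c13: CDB Add1=-40  regs: r0:6,r1:41,r2:-40,r3:1,r4:49,r5:7
  c14: CDB Add2=48  regs: r0:6,r1:41,r2:-40,r3:1,r4:49,r5:7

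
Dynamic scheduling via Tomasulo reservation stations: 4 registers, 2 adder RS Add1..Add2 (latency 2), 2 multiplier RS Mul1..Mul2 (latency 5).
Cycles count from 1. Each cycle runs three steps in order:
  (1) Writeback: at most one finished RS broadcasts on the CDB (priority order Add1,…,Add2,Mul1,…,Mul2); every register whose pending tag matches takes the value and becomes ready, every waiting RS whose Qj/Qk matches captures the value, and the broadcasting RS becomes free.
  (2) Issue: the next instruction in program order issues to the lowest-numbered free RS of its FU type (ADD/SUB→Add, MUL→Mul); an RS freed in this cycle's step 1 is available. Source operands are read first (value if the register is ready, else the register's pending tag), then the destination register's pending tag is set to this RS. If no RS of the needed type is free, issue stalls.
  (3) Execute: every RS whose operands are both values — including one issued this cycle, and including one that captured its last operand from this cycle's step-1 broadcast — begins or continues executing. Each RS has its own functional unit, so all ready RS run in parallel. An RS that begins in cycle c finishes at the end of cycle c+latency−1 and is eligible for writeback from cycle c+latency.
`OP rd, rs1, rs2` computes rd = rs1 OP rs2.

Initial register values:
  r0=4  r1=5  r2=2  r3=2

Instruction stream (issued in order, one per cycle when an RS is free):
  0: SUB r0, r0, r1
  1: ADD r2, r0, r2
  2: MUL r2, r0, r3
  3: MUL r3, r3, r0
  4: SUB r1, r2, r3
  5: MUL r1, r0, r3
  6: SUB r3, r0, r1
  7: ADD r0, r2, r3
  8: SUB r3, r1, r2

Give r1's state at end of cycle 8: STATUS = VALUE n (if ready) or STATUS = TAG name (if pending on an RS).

cycle 1: issue SUB r0<-Add1 // r0:Add1,r1:5,r2:2,r3:2
cycle 2: issue ADD r2<-Add2 // r0:Add1,r1:5,r2:Add2,r3:2
cycle 3: CDB Add1=-1; issue MUL r2<-Mul1 // r0:-1,r1:5,r2:Mul1,r3:2
cycle 4: issue MUL r3<-Mul2 // r0:-1,r1:5,r2:Mul1,r3:Mul2
cycle 5: CDB Add2=1; issue SUB r1<-Add1 // r0:-1,r1:Add1,r2:Mul1,r3:Mul2
cycle 6: stall // r0:-1,r1:Add1,r2:Mul1,r3:Mul2
cycle 7: stall // r0:-1,r1:Add1,r2:Mul1,r3:Mul2
cycle 8: CDB Mul1=-2; issue MUL r1<-Mul1 // r0:-1,r1:Mul1,r2:-2,r3:Mul2

STATUS = TAG Mul1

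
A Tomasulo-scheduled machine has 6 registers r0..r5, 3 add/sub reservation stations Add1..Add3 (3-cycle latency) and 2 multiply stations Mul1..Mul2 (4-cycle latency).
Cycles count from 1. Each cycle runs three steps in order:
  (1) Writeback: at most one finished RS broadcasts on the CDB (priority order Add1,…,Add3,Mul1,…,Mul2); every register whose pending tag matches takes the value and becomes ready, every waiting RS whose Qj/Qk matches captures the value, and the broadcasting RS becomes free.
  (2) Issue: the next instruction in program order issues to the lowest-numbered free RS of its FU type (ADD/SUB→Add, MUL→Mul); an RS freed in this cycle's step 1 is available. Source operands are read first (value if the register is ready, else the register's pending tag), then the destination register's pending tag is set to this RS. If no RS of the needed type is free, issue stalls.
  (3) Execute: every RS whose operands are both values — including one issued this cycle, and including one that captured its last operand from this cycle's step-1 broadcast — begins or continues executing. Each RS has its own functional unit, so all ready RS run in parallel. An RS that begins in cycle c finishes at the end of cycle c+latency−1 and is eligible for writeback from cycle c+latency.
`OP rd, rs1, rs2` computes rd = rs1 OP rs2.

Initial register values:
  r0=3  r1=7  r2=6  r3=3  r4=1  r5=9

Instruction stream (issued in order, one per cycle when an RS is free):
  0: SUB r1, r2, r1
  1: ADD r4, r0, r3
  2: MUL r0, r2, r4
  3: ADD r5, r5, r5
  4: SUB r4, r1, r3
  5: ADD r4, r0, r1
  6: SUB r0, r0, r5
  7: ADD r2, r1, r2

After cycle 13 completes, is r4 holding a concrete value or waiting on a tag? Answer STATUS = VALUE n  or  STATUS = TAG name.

STATUS = VALUE 35

  c1: issue SUB r1<-Add1  regs: r0:3,r1:Add1,r2:6,r3:3,r4:1,r5:9
  c2: issue ADD r4<-Add2  regs: r0:3,r1:Add1,r2:6,r3:3,r4:Add2,r5:9
  c3: issue MUL r0<-Mul1  regs: r0:Mul1,r1:Add1,r2:6,r3:3,r4:Add2,r5:9
  c4: CDB Add1=-1; issue ADD r5<-Add1  regs: r0:Mul1,r1:-1,r2:6,r3:3,r4:Add2,r5:Add1
  c5: CDB Add2=6; issue SUB r4<-Add2  regs: r0:Mul1,r1:-1,r2:6,r3:3,r4:Add2,r5:Add1
  c6: issue ADD r4<-Add3  regs: r0:Mul1,r1:-1,r2:6,r3:3,r4:Add3,r5:Add1
  c7: CDB Add1=18; issue SUB r0<-Add1  regs: r0:Add1,r1:-1,r2:6,r3:3,r4:Add3,r5:18
  c8: CDB Add2=-4; issue ADD r2<-Add2  regs: r0:Add1,r1:-1,r2:Add2,r3:3,r4:Add3,r5:18
  c9: CDB Mul1=36  regs: r0:Add1,r1:-1,r2:Add2,r3:3,r4:Add3,r5:18
  c10: -  regs: r0:Add1,r1:-1,r2:Add2,r3:3,r4:Add3,r5:18
  c11: CDB Add2=5  regs: r0:Add1,r1:-1,r2:5,r3:3,r4:Add3,r5:18
  c12: CDB Add1=18  regs: r0:18,r1:-1,r2:5,r3:3,r4:Add3,r5:18
  c13: CDB Add3=35  regs: r0:18,r1:-1,r2:5,r3:3,r4:35,r5:18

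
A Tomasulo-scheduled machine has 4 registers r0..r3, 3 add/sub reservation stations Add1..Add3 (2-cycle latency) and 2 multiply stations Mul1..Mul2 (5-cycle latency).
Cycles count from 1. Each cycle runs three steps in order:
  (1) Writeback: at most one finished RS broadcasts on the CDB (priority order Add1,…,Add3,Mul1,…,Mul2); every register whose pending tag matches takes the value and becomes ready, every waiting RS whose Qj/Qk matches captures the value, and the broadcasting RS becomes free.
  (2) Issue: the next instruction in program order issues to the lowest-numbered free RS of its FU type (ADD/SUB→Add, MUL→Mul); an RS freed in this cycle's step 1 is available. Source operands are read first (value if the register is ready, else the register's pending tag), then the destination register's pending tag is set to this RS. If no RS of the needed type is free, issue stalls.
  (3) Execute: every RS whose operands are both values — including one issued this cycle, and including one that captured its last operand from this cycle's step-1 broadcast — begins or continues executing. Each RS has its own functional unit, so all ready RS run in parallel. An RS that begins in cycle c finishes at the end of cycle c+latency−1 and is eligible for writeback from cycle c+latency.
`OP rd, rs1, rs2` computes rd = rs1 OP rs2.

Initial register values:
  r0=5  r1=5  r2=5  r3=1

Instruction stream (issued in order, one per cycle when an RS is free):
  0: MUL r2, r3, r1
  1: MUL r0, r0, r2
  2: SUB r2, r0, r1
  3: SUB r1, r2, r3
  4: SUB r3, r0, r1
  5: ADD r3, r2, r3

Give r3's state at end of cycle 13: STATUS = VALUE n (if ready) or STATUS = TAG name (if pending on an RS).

c1: issue MUL r2<-Mul1 | r0:5,r1:5,r2:Mul1,r3:1
c2: issue MUL r0<-Mul2 | r0:Mul2,r1:5,r2:Mul1,r3:1
c3: issue SUB r2<-Add1 | r0:Mul2,r1:5,r2:Add1,r3:1
c4: issue SUB r1<-Add2 | r0:Mul2,r1:Add2,r2:Add1,r3:1
c5: issue SUB r3<-Add3 | r0:Mul2,r1:Add2,r2:Add1,r3:Add3
c6: CDB Mul1=5; stall | r0:Mul2,r1:Add2,r2:Add1,r3:Add3
c7: stall | r0:Mul2,r1:Add2,r2:Add1,r3:Add3
c8: stall | r0:Mul2,r1:Add2,r2:Add1,r3:Add3
c9: stall | r0:Mul2,r1:Add2,r2:Add1,r3:Add3
c10: stall | r0:Mul2,r1:Add2,r2:Add1,r3:Add3
c11: CDB Mul2=25; stall | r0:25,r1:Add2,r2:Add1,r3:Add3
c12: stall | r0:25,r1:Add2,r2:Add1,r3:Add3
c13: CDB Add1=20; issue ADD r3<-Add1 | r0:25,r1:Add2,r2:20,r3:Add1

STATUS = TAG Add1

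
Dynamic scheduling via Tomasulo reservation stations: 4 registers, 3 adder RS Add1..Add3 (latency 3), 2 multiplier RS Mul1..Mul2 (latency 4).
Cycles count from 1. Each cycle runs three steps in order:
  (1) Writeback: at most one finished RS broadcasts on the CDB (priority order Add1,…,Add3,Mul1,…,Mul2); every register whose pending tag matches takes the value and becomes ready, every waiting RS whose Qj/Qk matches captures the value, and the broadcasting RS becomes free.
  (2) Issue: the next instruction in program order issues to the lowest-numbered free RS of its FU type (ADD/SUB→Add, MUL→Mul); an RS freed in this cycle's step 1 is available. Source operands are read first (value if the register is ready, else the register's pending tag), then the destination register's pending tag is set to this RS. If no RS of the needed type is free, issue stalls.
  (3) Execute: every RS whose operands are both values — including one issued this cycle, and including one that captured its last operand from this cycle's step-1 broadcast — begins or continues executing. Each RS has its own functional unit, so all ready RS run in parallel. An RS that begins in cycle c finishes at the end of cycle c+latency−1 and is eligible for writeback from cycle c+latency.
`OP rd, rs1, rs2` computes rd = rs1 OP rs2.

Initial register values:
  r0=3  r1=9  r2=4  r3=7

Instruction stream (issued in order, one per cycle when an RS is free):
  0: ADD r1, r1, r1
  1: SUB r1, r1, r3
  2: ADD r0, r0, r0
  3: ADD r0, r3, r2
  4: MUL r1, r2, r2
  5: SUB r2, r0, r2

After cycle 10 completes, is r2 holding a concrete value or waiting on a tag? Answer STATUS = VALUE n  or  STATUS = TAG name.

  c1: issue ADD r1<-Add1  regs: r0:3,r1:Add1,r2:4,r3:7
  c2: issue SUB r1<-Add2  regs: r0:3,r1:Add2,r2:4,r3:7
  c3: issue ADD r0<-Add3  regs: r0:Add3,r1:Add2,r2:4,r3:7
  c4: CDB Add1=18; issue ADD r0<-Add1  regs: r0:Add1,r1:Add2,r2:4,r3:7
  c5: issue MUL r1<-Mul1  regs: r0:Add1,r1:Mul1,r2:4,r3:7
  c6: CDB Add3=6; issue SUB r2<-Add3  regs: r0:Add1,r1:Mul1,r2:Add3,r3:7
  c7: CDB Add1=11  regs: r0:11,r1:Mul1,r2:Add3,r3:7
  c8: CDB Add2=11  regs: r0:11,r1:Mul1,r2:Add3,r3:7
  c9: CDB Mul1=16  regs: r0:11,r1:16,r2:Add3,r3:7
  c10: CDB Add3=7  regs: r0:11,r1:16,r2:7,r3:7

STATUS = VALUE 7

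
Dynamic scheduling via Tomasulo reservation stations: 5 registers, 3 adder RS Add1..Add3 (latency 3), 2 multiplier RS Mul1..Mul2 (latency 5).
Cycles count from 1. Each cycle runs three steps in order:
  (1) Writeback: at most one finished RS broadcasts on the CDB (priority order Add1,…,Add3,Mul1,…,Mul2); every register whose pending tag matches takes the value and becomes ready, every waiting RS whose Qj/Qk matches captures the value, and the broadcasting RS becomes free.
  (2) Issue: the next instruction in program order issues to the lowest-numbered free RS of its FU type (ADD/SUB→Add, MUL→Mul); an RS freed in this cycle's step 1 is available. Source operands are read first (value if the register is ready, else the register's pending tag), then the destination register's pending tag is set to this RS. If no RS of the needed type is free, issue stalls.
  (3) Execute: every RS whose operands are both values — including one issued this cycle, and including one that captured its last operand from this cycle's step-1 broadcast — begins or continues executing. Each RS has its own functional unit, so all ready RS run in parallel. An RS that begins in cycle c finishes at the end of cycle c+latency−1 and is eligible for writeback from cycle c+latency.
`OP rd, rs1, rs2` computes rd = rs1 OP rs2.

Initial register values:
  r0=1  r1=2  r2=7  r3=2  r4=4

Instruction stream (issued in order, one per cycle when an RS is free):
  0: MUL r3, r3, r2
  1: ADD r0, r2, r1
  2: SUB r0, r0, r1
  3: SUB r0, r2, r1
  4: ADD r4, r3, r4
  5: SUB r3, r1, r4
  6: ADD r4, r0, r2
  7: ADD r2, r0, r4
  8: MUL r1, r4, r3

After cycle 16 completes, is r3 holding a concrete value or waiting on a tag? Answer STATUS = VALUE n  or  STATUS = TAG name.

c1: issue MUL r3<-Mul1 | r0:1,r1:2,r2:7,r3:Mul1,r4:4
c2: issue ADD r0<-Add1 | r0:Add1,r1:2,r2:7,r3:Mul1,r4:4
c3: issue SUB r0<-Add2 | r0:Add2,r1:2,r2:7,r3:Mul1,r4:4
c4: issue SUB r0<-Add3 | r0:Add3,r1:2,r2:7,r3:Mul1,r4:4
c5: CDB Add1=9; issue ADD r4<-Add1 | r0:Add3,r1:2,r2:7,r3:Mul1,r4:Add1
c6: CDB Mul1=14; stall | r0:Add3,r1:2,r2:7,r3:14,r4:Add1
c7: CDB Add3=5; issue SUB r3<-Add3 | r0:5,r1:2,r2:7,r3:Add3,r4:Add1
c8: CDB Add2=7; issue ADD r4<-Add2 | r0:5,r1:2,r2:7,r3:Add3,r4:Add2
c9: CDB Add1=18; issue ADD r2<-Add1 | r0:5,r1:2,r2:Add1,r3:Add3,r4:Add2
c10: issue MUL r1<-Mul1 | r0:5,r1:Mul1,r2:Add1,r3:Add3,r4:Add2
c11: CDB Add2=12 | r0:5,r1:Mul1,r2:Add1,r3:Add3,r4:12
c12: CDB Add3=-16 | r0:5,r1:Mul1,r2:Add1,r3:-16,r4:12
c13: - | r0:5,r1:Mul1,r2:Add1,r3:-16,r4:12
c14: CDB Add1=17 | r0:5,r1:Mul1,r2:17,r3:-16,r4:12
c15: - | r0:5,r1:Mul1,r2:17,r3:-16,r4:12
c16: - | r0:5,r1:Mul1,r2:17,r3:-16,r4:12

STATUS = VALUE -16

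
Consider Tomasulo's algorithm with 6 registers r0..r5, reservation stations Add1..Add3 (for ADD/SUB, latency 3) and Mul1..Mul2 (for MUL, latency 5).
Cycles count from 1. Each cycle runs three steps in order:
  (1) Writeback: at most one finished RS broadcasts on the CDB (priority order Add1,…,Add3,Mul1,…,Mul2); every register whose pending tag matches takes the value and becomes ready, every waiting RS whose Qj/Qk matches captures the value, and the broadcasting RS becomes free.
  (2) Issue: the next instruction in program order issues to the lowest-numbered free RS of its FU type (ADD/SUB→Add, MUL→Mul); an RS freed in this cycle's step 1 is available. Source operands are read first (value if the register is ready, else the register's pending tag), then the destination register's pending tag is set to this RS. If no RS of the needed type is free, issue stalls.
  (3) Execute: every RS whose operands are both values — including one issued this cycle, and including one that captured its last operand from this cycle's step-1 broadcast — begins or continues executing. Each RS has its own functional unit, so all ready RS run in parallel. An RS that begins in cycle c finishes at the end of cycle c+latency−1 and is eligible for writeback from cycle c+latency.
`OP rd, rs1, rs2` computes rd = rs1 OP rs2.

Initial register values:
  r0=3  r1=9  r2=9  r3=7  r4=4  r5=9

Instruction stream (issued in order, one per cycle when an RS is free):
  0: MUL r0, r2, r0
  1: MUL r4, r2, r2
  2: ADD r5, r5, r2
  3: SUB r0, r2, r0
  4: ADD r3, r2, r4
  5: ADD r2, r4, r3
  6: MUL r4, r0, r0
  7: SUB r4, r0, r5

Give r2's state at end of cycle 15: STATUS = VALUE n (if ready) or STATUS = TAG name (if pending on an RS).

STATUS = VALUE 171

cycle 1: issue MUL r0<-Mul1 // r0:Mul1,r1:9,r2:9,r3:7,r4:4,r5:9
cycle 2: issue MUL r4<-Mul2 // r0:Mul1,r1:9,r2:9,r3:7,r4:Mul2,r5:9
cycle 3: issue ADD r5<-Add1 // r0:Mul1,r1:9,r2:9,r3:7,r4:Mul2,r5:Add1
cycle 4: issue SUB r0<-Add2 // r0:Add2,r1:9,r2:9,r3:7,r4:Mul2,r5:Add1
cycle 5: issue ADD r3<-Add3 // r0:Add2,r1:9,r2:9,r3:Add3,r4:Mul2,r5:Add1
cycle 6: CDB Add1=18; issue ADD r2<-Add1 // r0:Add2,r1:9,r2:Add1,r3:Add3,r4:Mul2,r5:18
cycle 7: CDB Mul1=27; issue MUL r4<-Mul1 // r0:Add2,r1:9,r2:Add1,r3:Add3,r4:Mul1,r5:18
cycle 8: CDB Mul2=81; stall // r0:Add2,r1:9,r2:Add1,r3:Add3,r4:Mul1,r5:18
cycle 9: stall // r0:Add2,r1:9,r2:Add1,r3:Add3,r4:Mul1,r5:18
cycle 10: CDB Add2=-18; issue SUB r4<-Add2 // r0:-18,r1:9,r2:Add1,r3:Add3,r4:Add2,r5:18
cycle 11: CDB Add3=90 // r0:-18,r1:9,r2:Add1,r3:90,r4:Add2,r5:18
cycle 12: - // r0:-18,r1:9,r2:Add1,r3:90,r4:Add2,r5:18
cycle 13: CDB Add2=-36 // r0:-18,r1:9,r2:Add1,r3:90,r4:-36,r5:18
cycle 14: CDB Add1=171 // r0:-18,r1:9,r2:171,r3:90,r4:-36,r5:18
cycle 15: CDB Mul1=324 // r0:-18,r1:9,r2:171,r3:90,r4:-36,r5:18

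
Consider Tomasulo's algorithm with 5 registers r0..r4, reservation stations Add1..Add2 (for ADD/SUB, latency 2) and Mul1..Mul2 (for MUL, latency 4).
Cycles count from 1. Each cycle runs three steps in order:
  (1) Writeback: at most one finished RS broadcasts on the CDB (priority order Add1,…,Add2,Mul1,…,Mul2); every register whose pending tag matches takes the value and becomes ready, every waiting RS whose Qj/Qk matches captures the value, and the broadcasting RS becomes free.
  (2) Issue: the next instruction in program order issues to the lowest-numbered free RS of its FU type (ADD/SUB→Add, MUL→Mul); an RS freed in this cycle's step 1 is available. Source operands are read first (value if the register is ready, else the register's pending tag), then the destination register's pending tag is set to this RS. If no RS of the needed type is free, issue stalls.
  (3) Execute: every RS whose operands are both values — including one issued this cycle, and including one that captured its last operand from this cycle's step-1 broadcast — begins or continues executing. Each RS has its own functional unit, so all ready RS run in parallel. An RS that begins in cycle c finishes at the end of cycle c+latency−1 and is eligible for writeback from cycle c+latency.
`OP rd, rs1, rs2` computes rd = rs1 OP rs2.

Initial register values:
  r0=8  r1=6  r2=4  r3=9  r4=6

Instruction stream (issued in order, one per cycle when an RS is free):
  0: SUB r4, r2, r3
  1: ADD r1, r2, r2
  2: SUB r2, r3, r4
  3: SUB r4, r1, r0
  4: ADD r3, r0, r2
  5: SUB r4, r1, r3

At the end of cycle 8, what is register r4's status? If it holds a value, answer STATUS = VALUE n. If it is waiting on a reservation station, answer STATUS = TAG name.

STATUS = TAG Add2

c1: issue SUB r4<-Add1 | r0:8,r1:6,r2:4,r3:9,r4:Add1
c2: issue ADD r1<-Add2 | r0:8,r1:Add2,r2:4,r3:9,r4:Add1
c3: CDB Add1=-5; issue SUB r2<-Add1 | r0:8,r1:Add2,r2:Add1,r3:9,r4:-5
c4: CDB Add2=8; issue SUB r4<-Add2 | r0:8,r1:8,r2:Add1,r3:9,r4:Add2
c5: CDB Add1=14; issue ADD r3<-Add1 | r0:8,r1:8,r2:14,r3:Add1,r4:Add2
c6: CDB Add2=0; issue SUB r4<-Add2 | r0:8,r1:8,r2:14,r3:Add1,r4:Add2
c7: CDB Add1=22 | r0:8,r1:8,r2:14,r3:22,r4:Add2
c8: - | r0:8,r1:8,r2:14,r3:22,r4:Add2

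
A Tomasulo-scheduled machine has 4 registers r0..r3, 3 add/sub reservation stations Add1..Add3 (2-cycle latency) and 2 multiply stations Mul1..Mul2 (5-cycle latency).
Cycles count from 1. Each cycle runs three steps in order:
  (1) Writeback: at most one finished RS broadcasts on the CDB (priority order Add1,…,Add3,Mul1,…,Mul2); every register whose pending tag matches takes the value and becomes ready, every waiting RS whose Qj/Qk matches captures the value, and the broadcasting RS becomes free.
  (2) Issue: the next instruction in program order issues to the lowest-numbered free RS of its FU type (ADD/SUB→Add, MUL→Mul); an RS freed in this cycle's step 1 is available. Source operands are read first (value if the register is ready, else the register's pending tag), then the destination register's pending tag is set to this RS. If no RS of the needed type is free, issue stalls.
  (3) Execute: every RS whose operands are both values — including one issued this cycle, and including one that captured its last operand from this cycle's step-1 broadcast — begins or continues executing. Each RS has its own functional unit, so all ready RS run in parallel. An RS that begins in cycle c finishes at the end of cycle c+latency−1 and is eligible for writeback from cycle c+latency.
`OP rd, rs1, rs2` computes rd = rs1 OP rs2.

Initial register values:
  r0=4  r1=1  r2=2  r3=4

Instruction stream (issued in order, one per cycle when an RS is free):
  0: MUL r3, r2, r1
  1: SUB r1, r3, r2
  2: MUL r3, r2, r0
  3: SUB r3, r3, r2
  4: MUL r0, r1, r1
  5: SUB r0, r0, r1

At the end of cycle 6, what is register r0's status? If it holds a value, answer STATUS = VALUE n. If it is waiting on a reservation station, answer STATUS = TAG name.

cycle 1: issue MUL r3<-Mul1 // r0:4,r1:1,r2:2,r3:Mul1
cycle 2: issue SUB r1<-Add1 // r0:4,r1:Add1,r2:2,r3:Mul1
cycle 3: issue MUL r3<-Mul2 // r0:4,r1:Add1,r2:2,r3:Mul2
cycle 4: issue SUB r3<-Add2 // r0:4,r1:Add1,r2:2,r3:Add2
cycle 5: stall // r0:4,r1:Add1,r2:2,r3:Add2
cycle 6: CDB Mul1=2; issue MUL r0<-Mul1 // r0:Mul1,r1:Add1,r2:2,r3:Add2

STATUS = TAG Mul1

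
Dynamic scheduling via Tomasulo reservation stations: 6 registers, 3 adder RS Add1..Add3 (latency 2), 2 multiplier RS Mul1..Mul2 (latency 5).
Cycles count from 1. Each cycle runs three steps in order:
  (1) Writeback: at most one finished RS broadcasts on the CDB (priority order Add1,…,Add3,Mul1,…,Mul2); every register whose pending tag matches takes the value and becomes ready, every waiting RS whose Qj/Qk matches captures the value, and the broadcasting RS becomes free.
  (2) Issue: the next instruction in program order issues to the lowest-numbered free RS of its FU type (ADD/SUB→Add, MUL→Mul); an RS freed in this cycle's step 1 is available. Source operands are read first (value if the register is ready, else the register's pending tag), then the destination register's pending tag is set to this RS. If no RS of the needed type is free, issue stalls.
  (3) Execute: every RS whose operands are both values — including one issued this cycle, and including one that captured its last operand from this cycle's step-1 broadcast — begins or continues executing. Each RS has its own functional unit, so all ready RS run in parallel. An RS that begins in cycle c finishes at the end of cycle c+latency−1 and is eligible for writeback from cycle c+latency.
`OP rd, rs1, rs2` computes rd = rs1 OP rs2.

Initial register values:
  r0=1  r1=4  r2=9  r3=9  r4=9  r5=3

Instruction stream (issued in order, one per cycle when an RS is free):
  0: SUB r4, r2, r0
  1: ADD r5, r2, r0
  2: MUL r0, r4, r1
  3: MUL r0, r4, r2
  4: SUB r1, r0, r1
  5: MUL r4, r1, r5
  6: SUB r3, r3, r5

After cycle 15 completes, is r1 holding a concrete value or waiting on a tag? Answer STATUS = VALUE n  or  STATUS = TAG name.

STATUS = VALUE 68

c1: issue SUB r4<-Add1 | r0:1,r1:4,r2:9,r3:9,r4:Add1,r5:3
c2: issue ADD r5<-Add2 | r0:1,r1:4,r2:9,r3:9,r4:Add1,r5:Add2
c3: CDB Add1=8; issue MUL r0<-Mul1 | r0:Mul1,r1:4,r2:9,r3:9,r4:8,r5:Add2
c4: CDB Add2=10; issue MUL r0<-Mul2 | r0:Mul2,r1:4,r2:9,r3:9,r4:8,r5:10
c5: issue SUB r1<-Add1 | r0:Mul2,r1:Add1,r2:9,r3:9,r4:8,r5:10
c6: stall | r0:Mul2,r1:Add1,r2:9,r3:9,r4:8,r5:10
c7: stall | r0:Mul2,r1:Add1,r2:9,r3:9,r4:8,r5:10
c8: CDB Mul1=32; issue MUL r4<-Mul1 | r0:Mul2,r1:Add1,r2:9,r3:9,r4:Mul1,r5:10
c9: CDB Mul2=72; issue SUB r3<-Add2 | r0:72,r1:Add1,r2:9,r3:Add2,r4:Mul1,r5:10
c10: - | r0:72,r1:Add1,r2:9,r3:Add2,r4:Mul1,r5:10
c11: CDB Add1=68 | r0:72,r1:68,r2:9,r3:Add2,r4:Mul1,r5:10
c12: CDB Add2=-1 | r0:72,r1:68,r2:9,r3:-1,r4:Mul1,r5:10
c13: - | r0:72,r1:68,r2:9,r3:-1,r4:Mul1,r5:10
c14: - | r0:72,r1:68,r2:9,r3:-1,r4:Mul1,r5:10
c15: - | r0:72,r1:68,r2:9,r3:-1,r4:Mul1,r5:10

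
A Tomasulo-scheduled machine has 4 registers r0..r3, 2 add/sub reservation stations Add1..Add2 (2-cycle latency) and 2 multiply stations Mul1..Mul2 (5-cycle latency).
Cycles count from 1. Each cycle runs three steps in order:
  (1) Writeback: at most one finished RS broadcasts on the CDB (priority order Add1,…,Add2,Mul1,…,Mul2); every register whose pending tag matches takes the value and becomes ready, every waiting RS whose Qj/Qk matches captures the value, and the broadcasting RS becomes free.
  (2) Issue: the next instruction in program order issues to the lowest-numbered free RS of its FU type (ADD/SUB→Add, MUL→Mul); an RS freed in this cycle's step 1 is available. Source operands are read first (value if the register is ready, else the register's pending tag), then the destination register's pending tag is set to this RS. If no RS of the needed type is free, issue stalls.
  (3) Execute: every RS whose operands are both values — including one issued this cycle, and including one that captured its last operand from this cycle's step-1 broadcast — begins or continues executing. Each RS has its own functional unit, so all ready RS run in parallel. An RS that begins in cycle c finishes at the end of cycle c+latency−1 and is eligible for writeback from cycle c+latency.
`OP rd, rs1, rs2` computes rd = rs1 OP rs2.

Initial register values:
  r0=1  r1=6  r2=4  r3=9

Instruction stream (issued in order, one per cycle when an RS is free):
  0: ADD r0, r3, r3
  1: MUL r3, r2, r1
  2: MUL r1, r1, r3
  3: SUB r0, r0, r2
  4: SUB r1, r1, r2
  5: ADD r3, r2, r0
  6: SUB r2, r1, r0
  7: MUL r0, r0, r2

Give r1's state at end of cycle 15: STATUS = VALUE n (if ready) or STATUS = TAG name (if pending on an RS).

STATUS = VALUE 140

c1: issue ADD r0<-Add1 | r0:Add1,r1:6,r2:4,r3:9
c2: issue MUL r3<-Mul1 | r0:Add1,r1:6,r2:4,r3:Mul1
c3: CDB Add1=18; issue MUL r1<-Mul2 | r0:18,r1:Mul2,r2:4,r3:Mul1
c4: issue SUB r0<-Add1 | r0:Add1,r1:Mul2,r2:4,r3:Mul1
c5: issue SUB r1<-Add2 | r0:Add1,r1:Add2,r2:4,r3:Mul1
c6: CDB Add1=14; issue ADD r3<-Add1 | r0:14,r1:Add2,r2:4,r3:Add1
c7: CDB Mul1=24; stall | r0:14,r1:Add2,r2:4,r3:Add1
c8: CDB Add1=18; issue SUB r2<-Add1 | r0:14,r1:Add2,r2:Add1,r3:18
c9: issue MUL r0<-Mul1 | r0:Mul1,r1:Add2,r2:Add1,r3:18
c10: - | r0:Mul1,r1:Add2,r2:Add1,r3:18
c11: - | r0:Mul1,r1:Add2,r2:Add1,r3:18
c12: CDB Mul2=144 | r0:Mul1,r1:Add2,r2:Add1,r3:18
c13: - | r0:Mul1,r1:Add2,r2:Add1,r3:18
c14: CDB Add2=140 | r0:Mul1,r1:140,r2:Add1,r3:18
c15: - | r0:Mul1,r1:140,r2:Add1,r3:18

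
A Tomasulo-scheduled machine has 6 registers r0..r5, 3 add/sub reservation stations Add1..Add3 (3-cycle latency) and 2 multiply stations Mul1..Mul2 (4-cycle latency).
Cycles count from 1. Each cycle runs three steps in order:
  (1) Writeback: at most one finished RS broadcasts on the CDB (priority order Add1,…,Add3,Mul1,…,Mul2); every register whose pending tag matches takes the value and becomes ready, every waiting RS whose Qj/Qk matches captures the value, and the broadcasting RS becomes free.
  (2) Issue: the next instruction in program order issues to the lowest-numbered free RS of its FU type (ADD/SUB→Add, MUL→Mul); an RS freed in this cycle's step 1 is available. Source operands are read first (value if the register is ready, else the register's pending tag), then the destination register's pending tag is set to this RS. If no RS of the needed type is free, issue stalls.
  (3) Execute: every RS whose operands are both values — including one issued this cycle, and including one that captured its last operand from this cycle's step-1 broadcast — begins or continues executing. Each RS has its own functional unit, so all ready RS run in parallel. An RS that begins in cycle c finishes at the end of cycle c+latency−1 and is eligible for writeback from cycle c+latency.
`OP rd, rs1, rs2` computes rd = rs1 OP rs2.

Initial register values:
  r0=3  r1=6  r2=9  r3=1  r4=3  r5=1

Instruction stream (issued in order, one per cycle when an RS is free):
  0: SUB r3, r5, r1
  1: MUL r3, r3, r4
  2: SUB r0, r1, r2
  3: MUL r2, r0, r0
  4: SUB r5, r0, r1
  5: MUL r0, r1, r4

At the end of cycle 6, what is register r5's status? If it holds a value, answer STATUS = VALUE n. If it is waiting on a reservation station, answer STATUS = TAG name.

STATUS = TAG Add1

c1: issue SUB r3<-Add1 | r0:3,r1:6,r2:9,r3:Add1,r4:3,r5:1
c2: issue MUL r3<-Mul1 | r0:3,r1:6,r2:9,r3:Mul1,r4:3,r5:1
c3: issue SUB r0<-Add2 | r0:Add2,r1:6,r2:9,r3:Mul1,r4:3,r5:1
c4: CDB Add1=-5; issue MUL r2<-Mul2 | r0:Add2,r1:6,r2:Mul2,r3:Mul1,r4:3,r5:1
c5: issue SUB r5<-Add1 | r0:Add2,r1:6,r2:Mul2,r3:Mul1,r4:3,r5:Add1
c6: CDB Add2=-3; stall | r0:-3,r1:6,r2:Mul2,r3:Mul1,r4:3,r5:Add1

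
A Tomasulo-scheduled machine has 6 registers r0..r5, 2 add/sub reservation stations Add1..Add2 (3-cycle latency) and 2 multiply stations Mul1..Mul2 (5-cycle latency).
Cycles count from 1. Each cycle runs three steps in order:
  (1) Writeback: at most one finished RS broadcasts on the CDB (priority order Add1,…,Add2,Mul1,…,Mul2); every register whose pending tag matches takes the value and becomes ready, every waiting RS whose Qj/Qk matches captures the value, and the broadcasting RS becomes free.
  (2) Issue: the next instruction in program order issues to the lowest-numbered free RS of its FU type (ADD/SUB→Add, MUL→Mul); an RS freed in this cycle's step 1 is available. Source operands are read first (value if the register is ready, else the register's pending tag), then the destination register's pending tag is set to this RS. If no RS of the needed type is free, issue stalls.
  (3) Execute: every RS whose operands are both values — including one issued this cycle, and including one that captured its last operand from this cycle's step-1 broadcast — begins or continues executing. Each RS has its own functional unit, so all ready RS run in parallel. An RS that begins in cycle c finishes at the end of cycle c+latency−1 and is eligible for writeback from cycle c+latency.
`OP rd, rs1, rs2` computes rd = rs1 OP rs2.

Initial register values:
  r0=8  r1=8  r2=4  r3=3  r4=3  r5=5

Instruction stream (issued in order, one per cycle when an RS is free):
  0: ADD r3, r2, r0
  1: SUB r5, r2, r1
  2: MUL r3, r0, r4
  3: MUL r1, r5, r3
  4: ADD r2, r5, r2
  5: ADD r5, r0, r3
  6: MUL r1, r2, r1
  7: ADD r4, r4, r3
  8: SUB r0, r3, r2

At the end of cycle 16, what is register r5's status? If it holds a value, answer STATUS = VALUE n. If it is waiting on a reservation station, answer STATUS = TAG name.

  c1: issue ADD r3<-Add1  regs: r0:8,r1:8,r2:4,r3:Add1,r4:3,r5:5
  c2: issue SUB r5<-Add2  regs: r0:8,r1:8,r2:4,r3:Add1,r4:3,r5:Add2
  c3: issue MUL r3<-Mul1  regs: r0:8,r1:8,r2:4,r3:Mul1,r4:3,r5:Add2
  c4: CDB Add1=12; issue MUL r1<-Mul2  regs: r0:8,r1:Mul2,r2:4,r3:Mul1,r4:3,r5:Add2
  c5: CDB Add2=-4; issue ADD r2<-Add1  regs: r0:8,r1:Mul2,r2:Add1,r3:Mul1,r4:3,r5:-4
  c6: issue ADD r5<-Add2  regs: r0:8,r1:Mul2,r2:Add1,r3:Mul1,r4:3,r5:Add2
  c7: stall  regs: r0:8,r1:Mul2,r2:Add1,r3:Mul1,r4:3,r5:Add2
  c8: CDB Add1=0; stall  regs: r0:8,r1:Mul2,r2:0,r3:Mul1,r4:3,r5:Add2
  c9: CDB Mul1=24; issue MUL r1<-Mul1  regs: r0:8,r1:Mul1,r2:0,r3:24,r4:3,r5:Add2
  c10: issue ADD r4<-Add1  regs: r0:8,r1:Mul1,r2:0,r3:24,r4:Add1,r5:Add2
  c11: stall  regs: r0:8,r1:Mul1,r2:0,r3:24,r4:Add1,r5:Add2
  c12: CDB Add2=32; issue SUB r0<-Add2  regs: r0:Add2,r1:Mul1,r2:0,r3:24,r4:Add1,r5:32
  c13: CDB Add1=27  regs: r0:Add2,r1:Mul1,r2:0,r3:24,r4:27,r5:32
  c14: CDB Mul2=-96  regs: r0:Add2,r1:Mul1,r2:0,r3:24,r4:27,r5:32
  c15: CDB Add2=24  regs: r0:24,r1:Mul1,r2:0,r3:24,r4:27,r5:32
  c16: -  regs: r0:24,r1:Mul1,r2:0,r3:24,r4:27,r5:32

STATUS = VALUE 32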